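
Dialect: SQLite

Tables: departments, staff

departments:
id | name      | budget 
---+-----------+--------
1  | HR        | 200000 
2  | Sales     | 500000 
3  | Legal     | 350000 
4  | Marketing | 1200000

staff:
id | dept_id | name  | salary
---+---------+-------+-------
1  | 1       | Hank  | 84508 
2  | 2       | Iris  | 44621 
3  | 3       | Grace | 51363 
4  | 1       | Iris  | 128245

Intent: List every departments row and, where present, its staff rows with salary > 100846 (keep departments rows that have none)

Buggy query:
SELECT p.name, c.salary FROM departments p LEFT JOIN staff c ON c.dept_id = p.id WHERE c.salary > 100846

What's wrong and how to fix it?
Bug: Filtering c.salary in WHERE discards the NULL rows produced by LEFT JOIN, turning it into an inner join

Fix: Put 'c.salary > 100846' in the JOIN's ON clause instead of WHERE

Corrected query:
SELECT p.name, c.salary FROM departments p LEFT JOIN staff c ON c.dept_id = p.id AND c.salary > 100846

Result:
name      | salary
----------+-------
HR        | 128245
Sales     | NULL  
Legal     | NULL  
Marketing | NULL  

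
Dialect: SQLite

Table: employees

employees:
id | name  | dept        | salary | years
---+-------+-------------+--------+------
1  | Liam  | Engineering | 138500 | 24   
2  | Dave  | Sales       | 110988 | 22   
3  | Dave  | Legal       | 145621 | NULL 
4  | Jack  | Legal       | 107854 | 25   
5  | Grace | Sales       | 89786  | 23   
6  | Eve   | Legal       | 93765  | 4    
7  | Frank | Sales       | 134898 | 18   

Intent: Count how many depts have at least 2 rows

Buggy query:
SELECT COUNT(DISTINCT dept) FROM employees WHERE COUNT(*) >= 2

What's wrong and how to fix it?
Bug: WHERE filters individual rows, not groups, so a group-level COUNT is invalid there

Fix: Group first with HAVING COUNT(*) >= 2, then COUNT the resulting groups

Corrected query:
SELECT COUNT(*) FROM (SELECT dept FROM employees GROUP BY dept HAVING COUNT(*) >= 2)

Result:
COUNT(*)
--------
2       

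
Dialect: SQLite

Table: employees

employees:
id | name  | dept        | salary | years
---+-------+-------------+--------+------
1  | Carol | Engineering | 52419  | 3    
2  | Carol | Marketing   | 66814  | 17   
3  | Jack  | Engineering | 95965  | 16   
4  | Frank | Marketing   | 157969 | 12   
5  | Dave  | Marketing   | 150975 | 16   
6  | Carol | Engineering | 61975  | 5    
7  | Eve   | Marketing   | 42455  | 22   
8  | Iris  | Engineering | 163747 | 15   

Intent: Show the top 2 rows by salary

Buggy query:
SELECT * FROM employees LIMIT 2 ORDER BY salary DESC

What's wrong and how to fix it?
Bug: LIMIT must come after ORDER BY

Fix: Swap the clauses: ORDER BY first, then LIMIT

Corrected query:
SELECT * FROM employees ORDER BY salary DESC LIMIT 2

Result:
id | name  | dept        | salary | years
---+-------+-------------+--------+------
8  | Iris  | Engineering | 163747 | 15   
4  | Frank | Marketing   | 157969 | 12   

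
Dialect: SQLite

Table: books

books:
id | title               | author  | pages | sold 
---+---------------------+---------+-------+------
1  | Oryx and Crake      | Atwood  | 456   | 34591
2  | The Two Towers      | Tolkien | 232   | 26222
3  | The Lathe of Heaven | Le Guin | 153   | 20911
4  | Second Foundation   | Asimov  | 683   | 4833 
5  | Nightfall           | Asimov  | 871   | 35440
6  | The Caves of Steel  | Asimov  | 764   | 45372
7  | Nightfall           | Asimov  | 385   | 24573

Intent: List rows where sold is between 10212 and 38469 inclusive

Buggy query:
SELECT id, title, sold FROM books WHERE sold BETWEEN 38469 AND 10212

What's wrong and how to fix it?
Bug: BETWEEN expects the lower bound first; with 38469 AND 10212 the range is empty

Fix: Swap the bounds so the smaller value comes first

Corrected query:
SELECT id, title, sold FROM books WHERE sold BETWEEN 10212 AND 38469

Result:
id | title               | sold 
---+---------------------+------
1  | Oryx and Crake      | 34591
2  | The Two Towers      | 26222
3  | The Lathe of Heaven | 20911
5  | Nightfall           | 35440
7  | Nightfall           | 24573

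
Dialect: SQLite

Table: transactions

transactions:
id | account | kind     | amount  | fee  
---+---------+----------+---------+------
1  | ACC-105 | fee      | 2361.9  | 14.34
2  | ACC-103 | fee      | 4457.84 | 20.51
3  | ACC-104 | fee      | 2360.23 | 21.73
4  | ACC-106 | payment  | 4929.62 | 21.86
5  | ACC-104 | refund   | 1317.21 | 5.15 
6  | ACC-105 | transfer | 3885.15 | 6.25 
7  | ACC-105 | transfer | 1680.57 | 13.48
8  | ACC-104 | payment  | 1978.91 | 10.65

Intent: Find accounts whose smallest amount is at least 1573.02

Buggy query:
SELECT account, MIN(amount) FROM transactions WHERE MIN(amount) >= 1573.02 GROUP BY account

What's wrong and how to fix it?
Bug: MIN() in WHERE is a misuse of aggregate

Fix: Use HAVING for the per-group MIN condition

Corrected query:
SELECT account, MIN(amount) FROM transactions GROUP BY account HAVING MIN(amount) >= 1573.02

Result:
account | MIN(amount)
--------+------------
ACC-103 | 4457.84    
ACC-105 | 1680.57    
ACC-106 | 4929.62    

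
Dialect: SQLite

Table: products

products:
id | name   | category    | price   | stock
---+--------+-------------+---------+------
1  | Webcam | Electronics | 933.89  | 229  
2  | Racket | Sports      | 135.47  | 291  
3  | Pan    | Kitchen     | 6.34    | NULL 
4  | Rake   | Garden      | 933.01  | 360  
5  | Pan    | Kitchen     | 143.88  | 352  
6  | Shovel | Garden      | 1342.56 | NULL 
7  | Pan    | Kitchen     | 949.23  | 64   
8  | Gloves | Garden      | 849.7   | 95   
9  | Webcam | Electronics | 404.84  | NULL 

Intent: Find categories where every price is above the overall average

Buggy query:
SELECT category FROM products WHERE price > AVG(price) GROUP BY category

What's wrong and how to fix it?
Bug: WHERE evaluates per row before aggregation, so AVG() is unavailable

Fix: Compute the overall average in a scalar subquery and compare each group's MIN against it in HAVING

Corrected query:
SELECT category FROM products GROUP BY category HAVING MIN(price) > (SELECT AVG(price) FROM products)

Result:
category
--------
Garden  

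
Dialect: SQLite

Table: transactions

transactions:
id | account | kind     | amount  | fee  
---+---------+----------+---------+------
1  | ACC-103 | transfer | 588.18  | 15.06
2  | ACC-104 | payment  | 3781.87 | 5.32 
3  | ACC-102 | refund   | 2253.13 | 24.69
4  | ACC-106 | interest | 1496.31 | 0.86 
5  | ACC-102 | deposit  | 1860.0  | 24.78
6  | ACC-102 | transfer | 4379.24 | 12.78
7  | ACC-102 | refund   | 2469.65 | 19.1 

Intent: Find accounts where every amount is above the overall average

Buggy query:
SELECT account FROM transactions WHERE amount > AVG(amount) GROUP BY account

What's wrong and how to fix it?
Bug: WHERE evaluates per row before aggregation, so AVG() is unavailable

Fix: Compute the overall average in a scalar subquery and compare each group's MIN against it in HAVING

Corrected query:
SELECT account FROM transactions GROUP BY account HAVING MIN(amount) > (SELECT AVG(amount) FROM transactions)

Result:
account
-------
ACC-104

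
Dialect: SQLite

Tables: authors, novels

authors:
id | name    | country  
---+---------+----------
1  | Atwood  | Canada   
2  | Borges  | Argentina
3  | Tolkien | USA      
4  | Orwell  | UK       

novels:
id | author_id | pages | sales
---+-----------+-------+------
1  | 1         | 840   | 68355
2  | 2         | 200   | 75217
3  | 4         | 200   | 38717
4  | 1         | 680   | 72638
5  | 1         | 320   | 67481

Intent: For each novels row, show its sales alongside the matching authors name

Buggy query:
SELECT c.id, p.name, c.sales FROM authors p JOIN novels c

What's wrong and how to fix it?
Bug: Missing join condition: each novels row is matched to all authors rows instead of just its own

Fix: Add ON c.author_id = p.id to the JOIN

Corrected query:
SELECT c.id, p.name, c.sales FROM authors p JOIN novels c ON c.author_id = p.id

Result:
id | name   | sales
---+--------+------
1  | Atwood | 68355
2  | Borges | 75217
3  | Orwell | 38717
4  | Atwood | 72638
5  | Atwood | 67481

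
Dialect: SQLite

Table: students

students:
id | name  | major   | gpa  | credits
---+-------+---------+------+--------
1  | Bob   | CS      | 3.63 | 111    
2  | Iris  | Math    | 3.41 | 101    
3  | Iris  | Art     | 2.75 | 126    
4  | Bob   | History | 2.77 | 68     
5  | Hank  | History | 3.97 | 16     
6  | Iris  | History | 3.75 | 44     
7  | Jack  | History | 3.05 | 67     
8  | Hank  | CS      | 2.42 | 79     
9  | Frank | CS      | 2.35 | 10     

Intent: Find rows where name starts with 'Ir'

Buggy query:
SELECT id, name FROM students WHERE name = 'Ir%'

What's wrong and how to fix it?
Bug: '=' compares the literal string including the % character; pattern matching needs LIKE

Fix: Replace '=' with LIKE so 'Ir%' is treated as a pattern

Corrected query:
SELECT id, name FROM students WHERE name LIKE 'Ir%'

Result:
id | name
---+-----
2  | Iris
3  | Iris
6  | Iris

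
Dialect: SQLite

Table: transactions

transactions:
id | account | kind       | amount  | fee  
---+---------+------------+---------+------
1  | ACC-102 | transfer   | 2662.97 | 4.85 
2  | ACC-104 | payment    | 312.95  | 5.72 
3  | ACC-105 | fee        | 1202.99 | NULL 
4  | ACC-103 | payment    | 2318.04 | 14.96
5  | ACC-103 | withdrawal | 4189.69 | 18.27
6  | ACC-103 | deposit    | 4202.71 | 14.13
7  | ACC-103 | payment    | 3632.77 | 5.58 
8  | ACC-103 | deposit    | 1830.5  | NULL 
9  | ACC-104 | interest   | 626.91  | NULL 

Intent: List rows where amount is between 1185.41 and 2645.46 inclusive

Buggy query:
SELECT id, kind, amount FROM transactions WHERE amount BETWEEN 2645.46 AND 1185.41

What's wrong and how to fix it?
Bug: The bounds are reversed; BETWEEN a AND b requires a <= b to match anything

Fix: Write BETWEEN 1185.41 AND 2645.46

Corrected query:
SELECT id, kind, amount FROM transactions WHERE amount BETWEEN 1185.41 AND 2645.46

Result:
id | kind    | amount 
---+---------+--------
3  | fee     | 1202.99
4  | payment | 2318.04
8  | deposit | 1830.5 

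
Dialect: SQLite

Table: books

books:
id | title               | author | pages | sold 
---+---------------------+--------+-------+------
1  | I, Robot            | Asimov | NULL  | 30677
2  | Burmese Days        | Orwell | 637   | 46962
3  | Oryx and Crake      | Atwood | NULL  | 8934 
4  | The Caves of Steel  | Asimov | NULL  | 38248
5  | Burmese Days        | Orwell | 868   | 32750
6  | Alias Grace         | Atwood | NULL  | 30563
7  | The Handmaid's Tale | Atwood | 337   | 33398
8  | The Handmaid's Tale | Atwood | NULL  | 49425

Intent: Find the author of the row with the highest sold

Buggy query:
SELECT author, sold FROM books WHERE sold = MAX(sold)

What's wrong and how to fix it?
Bug: MAX(sold) is an aggregate and cannot be used directly in WHERE

Fix: Wrap MAX in a scalar subquery so WHERE compares against a single value

Corrected query:
SELECT author, sold FROM books WHERE sold = (SELECT MAX(sold) FROM books)

Result:
author | sold 
-------+------
Atwood | 49425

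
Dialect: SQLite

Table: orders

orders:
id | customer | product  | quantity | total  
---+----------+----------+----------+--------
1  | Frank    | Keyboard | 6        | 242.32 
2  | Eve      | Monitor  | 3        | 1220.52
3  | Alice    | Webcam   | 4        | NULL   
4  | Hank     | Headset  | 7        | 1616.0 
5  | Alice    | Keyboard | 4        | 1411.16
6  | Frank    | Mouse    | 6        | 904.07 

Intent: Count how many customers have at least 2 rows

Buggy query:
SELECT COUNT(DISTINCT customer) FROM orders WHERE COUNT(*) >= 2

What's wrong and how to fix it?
Bug: COUNT(*) cannot appear in WHERE; the per-group count doesn't exist yet

Fix: Group first with HAVING COUNT(*) >= 2, then COUNT the resulting groups

Corrected query:
SELECT COUNT(*) FROM (SELECT customer FROM orders GROUP BY customer HAVING COUNT(*) >= 2)

Result:
COUNT(*)
--------
2       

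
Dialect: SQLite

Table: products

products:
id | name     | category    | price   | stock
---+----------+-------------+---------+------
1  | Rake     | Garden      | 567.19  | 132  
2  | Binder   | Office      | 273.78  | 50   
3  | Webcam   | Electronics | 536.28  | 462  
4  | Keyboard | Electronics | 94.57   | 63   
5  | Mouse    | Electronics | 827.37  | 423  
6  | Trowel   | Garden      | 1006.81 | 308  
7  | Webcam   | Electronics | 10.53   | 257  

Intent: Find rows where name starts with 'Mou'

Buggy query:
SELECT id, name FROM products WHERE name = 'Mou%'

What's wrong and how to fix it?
Bug: Wildcards only work with LIKE; '=' treats '%' as a literal character

Fix: Use LIKE for wildcard pattern matching

Corrected query:
SELECT id, name FROM products WHERE name LIKE 'Mou%'

Result:
id | name 
---+------
5  | Mouse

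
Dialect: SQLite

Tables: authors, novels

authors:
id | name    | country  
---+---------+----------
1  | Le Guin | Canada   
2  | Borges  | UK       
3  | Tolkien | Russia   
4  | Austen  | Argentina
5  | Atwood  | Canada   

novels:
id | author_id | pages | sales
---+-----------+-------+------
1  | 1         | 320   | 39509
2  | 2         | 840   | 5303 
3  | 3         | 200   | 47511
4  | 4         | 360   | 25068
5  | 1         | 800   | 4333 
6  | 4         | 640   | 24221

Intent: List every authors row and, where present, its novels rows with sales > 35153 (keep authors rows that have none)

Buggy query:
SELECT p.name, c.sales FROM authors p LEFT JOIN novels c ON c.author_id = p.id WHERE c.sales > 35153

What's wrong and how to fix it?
Bug: Filtering c.sales in WHERE discards the NULL rows produced by LEFT JOIN, turning it into an inner join

Fix: Put 'c.sales > 35153' in the JOIN's ON clause instead of WHERE

Corrected query:
SELECT p.name, c.sales FROM authors p LEFT JOIN novels c ON c.author_id = p.id AND c.sales > 35153

Result:
name    | sales
--------+------
Le Guin | 39509
Borges  | NULL 
Tolkien | 47511
Austen  | NULL 
Atwood  | NULL 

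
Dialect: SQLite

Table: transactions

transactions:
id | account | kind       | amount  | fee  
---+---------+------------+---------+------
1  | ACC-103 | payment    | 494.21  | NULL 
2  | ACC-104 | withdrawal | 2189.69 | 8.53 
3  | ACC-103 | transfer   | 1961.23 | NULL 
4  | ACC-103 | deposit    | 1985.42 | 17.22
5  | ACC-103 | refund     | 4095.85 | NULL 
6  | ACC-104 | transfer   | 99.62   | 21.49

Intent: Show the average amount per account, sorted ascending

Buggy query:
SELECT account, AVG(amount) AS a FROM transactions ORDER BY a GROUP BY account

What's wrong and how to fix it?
Bug: ORDER BY appears before GROUP BY; SQL clause order requires GROUP BY first

Fix: Move ORDER BY to the end, after GROUP BY

Corrected query:
SELECT account, AVG(amount) AS a FROM transactions GROUP BY account ORDER BY a

Result:
account | a        
--------+----------
ACC-104 | 1144.655 
ACC-103 | 2134.1775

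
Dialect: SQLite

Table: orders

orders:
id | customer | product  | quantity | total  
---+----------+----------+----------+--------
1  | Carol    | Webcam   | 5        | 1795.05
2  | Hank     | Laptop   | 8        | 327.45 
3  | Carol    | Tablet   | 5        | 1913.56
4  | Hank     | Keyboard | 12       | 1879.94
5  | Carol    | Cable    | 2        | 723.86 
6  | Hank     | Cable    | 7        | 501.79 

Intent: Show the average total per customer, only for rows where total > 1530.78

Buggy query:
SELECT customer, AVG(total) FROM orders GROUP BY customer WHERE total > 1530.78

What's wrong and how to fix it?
Bug: Row-level WHERE must come before GROUP BY in the clause order

Fix: Place WHERE between FROM and GROUP BY

Corrected query:
SELECT customer, AVG(total) FROM orders WHERE total > 1530.78 GROUP BY customer

Result:
customer | AVG(total)
---------+-----------
Carol    | 1854.305  
Hank     | 1879.94   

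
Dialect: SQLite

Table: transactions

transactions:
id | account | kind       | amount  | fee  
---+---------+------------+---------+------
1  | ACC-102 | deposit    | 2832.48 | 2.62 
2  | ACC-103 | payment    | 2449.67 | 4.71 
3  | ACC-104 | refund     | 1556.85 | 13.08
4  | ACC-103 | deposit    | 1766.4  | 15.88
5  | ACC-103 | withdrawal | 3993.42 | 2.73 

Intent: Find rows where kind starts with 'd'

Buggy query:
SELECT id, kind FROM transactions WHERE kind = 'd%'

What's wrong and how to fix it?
Bug: Wildcards only work with LIKE; '=' treats '%' as a literal character

Fix: Replace '=' with LIKE so 'd%' is treated as a pattern

Corrected query:
SELECT id, kind FROM transactions WHERE kind LIKE 'd%'

Result:
id | kind   
---+--------
1  | deposit
4  | deposit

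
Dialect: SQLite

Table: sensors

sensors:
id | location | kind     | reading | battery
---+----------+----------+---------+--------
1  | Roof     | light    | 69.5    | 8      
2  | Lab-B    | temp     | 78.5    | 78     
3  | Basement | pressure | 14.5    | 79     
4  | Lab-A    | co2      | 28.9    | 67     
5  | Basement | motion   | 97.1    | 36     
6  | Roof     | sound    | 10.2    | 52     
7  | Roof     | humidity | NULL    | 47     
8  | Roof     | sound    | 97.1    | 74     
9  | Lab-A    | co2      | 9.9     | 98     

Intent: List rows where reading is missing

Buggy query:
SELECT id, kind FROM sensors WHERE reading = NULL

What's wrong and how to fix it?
Bug: Comparing to NULL with '=' never matches; NULL = NULL is unknown, not true

Fix: Use IS NULL to test for NULL

Corrected query:
SELECT id, kind FROM sensors WHERE reading IS NULL

Result:
id | kind    
---+---------
7  | humidity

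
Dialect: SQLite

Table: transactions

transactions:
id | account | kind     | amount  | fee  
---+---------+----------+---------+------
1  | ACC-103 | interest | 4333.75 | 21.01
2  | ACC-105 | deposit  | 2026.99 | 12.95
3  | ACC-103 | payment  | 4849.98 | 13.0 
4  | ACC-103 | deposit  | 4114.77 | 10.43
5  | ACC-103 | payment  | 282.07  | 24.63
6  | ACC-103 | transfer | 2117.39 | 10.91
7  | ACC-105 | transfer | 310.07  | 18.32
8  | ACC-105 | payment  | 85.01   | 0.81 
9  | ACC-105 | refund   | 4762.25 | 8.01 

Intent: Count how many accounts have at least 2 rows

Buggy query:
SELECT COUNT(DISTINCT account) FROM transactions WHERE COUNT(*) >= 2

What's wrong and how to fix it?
Bug: WHERE filters individual rows, not groups, so a group-level COUNT is invalid there

Fix: Use a subquery that GROUPs and filters with HAVING, then count its rows

Corrected query:
SELECT COUNT(*) FROM (SELECT account FROM transactions GROUP BY account HAVING COUNT(*) >= 2)

Result:
COUNT(*)
--------
2       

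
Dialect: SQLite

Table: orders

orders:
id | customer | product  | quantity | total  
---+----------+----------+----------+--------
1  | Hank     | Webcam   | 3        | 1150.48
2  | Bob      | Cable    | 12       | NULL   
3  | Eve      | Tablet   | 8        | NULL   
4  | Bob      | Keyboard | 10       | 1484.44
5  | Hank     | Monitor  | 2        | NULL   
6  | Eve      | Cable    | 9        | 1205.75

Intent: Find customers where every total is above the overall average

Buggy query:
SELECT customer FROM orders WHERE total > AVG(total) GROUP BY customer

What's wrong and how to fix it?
Bug: WHERE evaluates per row before aggregation, so AVG() is unavailable

Fix: Compute the overall average in a scalar subquery and compare each group's MIN against it in HAVING

Corrected query:
SELECT customer FROM orders GROUP BY customer HAVING MIN(total) > (SELECT AVG(total) FROM orders)

Result:
customer
--------
Bob     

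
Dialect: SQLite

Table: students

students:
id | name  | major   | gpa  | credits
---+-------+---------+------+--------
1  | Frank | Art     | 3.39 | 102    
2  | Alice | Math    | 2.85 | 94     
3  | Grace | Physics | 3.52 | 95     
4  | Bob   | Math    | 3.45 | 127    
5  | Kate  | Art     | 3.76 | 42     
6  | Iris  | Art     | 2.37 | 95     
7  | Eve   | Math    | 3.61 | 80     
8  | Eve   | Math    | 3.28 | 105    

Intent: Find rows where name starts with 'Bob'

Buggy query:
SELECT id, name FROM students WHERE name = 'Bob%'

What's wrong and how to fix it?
Bug: Wildcards only work with LIKE; '=' treats '%' as a literal character

Fix: Replace '=' with LIKE so 'Bob%' is treated as a pattern

Corrected query:
SELECT id, name FROM students WHERE name LIKE 'Bob%'

Result:
id | name
---+-----
4  | Bob 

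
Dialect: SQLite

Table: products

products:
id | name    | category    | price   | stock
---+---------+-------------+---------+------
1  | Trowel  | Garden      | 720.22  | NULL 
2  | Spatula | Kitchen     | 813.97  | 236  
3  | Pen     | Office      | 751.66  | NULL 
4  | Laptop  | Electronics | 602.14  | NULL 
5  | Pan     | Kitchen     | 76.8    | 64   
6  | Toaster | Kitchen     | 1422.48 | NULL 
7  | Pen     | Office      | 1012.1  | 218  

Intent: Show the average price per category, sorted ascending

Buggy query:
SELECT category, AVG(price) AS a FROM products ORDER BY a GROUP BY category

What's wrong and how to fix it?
Bug: ORDER BY appears before GROUP BY; SQL clause order requires GROUP BY first

Fix: Move ORDER BY to the end, after GROUP BY

Corrected query:
SELECT category, AVG(price) AS a FROM products GROUP BY category ORDER BY a

Result:
category    | a         
------------+-----------
Electronics | 602.14    
Garden      | 720.22    
Kitchen     | 771.083333
Office      | 881.88    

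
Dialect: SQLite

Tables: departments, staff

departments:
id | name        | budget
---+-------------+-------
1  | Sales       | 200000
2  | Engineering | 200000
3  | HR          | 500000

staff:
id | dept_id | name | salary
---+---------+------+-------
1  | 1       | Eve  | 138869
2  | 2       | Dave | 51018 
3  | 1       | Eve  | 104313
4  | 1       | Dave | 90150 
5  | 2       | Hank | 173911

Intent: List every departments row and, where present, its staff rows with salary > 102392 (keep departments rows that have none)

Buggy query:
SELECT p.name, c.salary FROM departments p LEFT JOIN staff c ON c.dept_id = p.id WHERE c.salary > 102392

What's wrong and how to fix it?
Bug: A WHERE condition on the right-hand table after LEFT JOIN drops unmatched parents

Fix: Move the right-table condition into the ON clause so unmatched parents are kept

Corrected query:
SELECT p.name, c.salary FROM departments p LEFT JOIN staff c ON c.dept_id = p.id AND c.salary > 102392

Result:
name        | salary
------------+-------
Sales       | 104313
Sales       | 138869
Engineering | 173911
HR          | NULL  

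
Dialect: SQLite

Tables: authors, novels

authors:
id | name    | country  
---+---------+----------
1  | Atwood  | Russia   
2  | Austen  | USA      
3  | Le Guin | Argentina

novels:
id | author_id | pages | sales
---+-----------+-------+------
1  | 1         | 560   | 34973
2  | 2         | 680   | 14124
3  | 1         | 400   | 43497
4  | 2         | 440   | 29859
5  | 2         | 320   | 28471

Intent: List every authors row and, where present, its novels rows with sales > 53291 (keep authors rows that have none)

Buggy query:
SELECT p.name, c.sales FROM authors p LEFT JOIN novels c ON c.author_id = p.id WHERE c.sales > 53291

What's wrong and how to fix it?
Bug: A WHERE condition on the right-hand table after LEFT JOIN drops unmatched parents

Fix: Put 'c.sales > 53291' in the JOIN's ON clause instead of WHERE

Corrected query:
SELECT p.name, c.sales FROM authors p LEFT JOIN novels c ON c.author_id = p.id AND c.sales > 53291

Result:
name    | sales
--------+------
Atwood  | NULL 
Austen  | NULL 
Le Guin | NULL 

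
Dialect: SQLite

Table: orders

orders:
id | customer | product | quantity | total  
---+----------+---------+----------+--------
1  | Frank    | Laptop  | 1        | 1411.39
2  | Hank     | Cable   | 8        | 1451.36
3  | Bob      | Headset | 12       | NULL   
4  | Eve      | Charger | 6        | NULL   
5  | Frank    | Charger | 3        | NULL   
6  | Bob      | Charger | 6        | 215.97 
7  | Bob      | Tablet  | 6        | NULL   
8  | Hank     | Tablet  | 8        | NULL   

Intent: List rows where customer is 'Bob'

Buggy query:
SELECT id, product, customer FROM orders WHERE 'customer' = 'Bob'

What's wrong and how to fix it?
Bug: 'customer' in single quotes is a string literal, not the column; the comparison is literal-vs-literal and never true

Fix: Remove the quotes around the column name (or use double quotes for an identifier)

Corrected query:
SELECT id, product, customer FROM orders WHERE customer = 'Bob'

Result:
id | product | customer
---+---------+---------
3  | Headset | Bob     
6  | Charger | Bob     
7  | Tablet  | Bob     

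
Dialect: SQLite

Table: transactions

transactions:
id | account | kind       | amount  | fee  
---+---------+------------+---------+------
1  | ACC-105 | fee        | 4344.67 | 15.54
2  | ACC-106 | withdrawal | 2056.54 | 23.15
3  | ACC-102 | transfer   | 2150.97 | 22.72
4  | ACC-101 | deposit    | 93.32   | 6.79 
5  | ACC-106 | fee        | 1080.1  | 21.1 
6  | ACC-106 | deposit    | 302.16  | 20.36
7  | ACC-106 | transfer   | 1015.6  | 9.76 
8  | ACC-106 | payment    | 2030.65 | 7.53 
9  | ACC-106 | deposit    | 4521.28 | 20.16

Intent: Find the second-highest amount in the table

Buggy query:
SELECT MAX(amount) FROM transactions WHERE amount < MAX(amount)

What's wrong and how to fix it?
Bug: The inner MAX is an aggregate inside WHERE, which is not allowed

Fix: Put the inner MAX in a scalar subquery

Corrected query:
SELECT MAX(amount) FROM transactions WHERE amount < (SELECT MAX(amount) FROM transactions)

Result:
MAX(amount)
-----------
4344.67    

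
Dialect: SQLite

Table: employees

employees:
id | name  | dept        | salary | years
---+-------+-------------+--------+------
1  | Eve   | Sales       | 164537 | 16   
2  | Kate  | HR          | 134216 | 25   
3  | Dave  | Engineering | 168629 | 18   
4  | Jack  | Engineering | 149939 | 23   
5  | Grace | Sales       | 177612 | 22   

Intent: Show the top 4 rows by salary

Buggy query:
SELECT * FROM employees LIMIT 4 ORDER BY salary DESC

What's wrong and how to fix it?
Bug: LIMIT must come after ORDER BY

Fix: Sort with ORDER BY, then apply LIMIT

Corrected query:
SELECT * FROM employees ORDER BY salary DESC LIMIT 4

Result:
id | name  | dept        | salary | years
---+-------+-------------+--------+------
5  | Grace | Sales       | 177612 | 22   
3  | Dave  | Engineering | 168629 | 18   
1  | Eve   | Sales       | 164537 | 16   
4  | Jack  | Engineering | 149939 | 23   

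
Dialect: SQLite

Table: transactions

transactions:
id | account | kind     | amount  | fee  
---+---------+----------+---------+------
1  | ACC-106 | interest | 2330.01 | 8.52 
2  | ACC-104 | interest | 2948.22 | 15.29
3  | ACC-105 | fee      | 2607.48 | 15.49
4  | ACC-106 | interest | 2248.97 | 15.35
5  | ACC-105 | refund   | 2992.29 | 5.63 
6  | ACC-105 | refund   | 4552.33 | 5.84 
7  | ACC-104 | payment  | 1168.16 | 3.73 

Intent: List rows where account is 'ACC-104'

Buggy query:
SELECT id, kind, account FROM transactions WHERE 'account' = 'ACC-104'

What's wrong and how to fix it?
Bug: 'account' in single quotes is a string literal, not the column; the comparison is literal-vs-literal and never true

Fix: Remove the quotes around the column name (or use double quotes for an identifier)

Corrected query:
SELECT id, kind, account FROM transactions WHERE account = 'ACC-104'

Result:
id | kind     | account
---+----------+--------
2  | interest | ACC-104
7  | payment  | ACC-104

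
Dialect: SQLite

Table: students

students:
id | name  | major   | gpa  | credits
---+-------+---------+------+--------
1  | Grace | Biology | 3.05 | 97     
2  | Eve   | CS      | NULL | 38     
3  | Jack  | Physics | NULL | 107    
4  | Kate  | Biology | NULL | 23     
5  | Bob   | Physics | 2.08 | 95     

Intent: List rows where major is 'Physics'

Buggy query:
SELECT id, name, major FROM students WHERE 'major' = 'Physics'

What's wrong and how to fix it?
Bug: 'major' in single quotes is a string literal, not the column; the comparison is literal-vs-literal and never true

Fix: Reference the column as major without single quotes

Corrected query:
SELECT id, name, major FROM students WHERE major = 'Physics'

Result:
id | name | major  
---+------+--------
3  | Jack | Physics
5  | Bob  | Physics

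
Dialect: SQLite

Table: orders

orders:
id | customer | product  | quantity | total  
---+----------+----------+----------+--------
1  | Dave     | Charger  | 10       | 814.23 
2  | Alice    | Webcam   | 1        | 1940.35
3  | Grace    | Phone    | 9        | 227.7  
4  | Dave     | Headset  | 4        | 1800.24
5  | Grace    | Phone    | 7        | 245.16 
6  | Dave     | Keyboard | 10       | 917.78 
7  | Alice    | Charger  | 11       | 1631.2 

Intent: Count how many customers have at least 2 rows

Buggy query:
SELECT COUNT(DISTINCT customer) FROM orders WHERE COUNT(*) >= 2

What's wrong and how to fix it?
Bug: WHERE filters individual rows, not groups, so a group-level COUNT is invalid there

Fix: Use a subquery that GROUPs and filters with HAVING, then count its rows

Corrected query:
SELECT COUNT(*) FROM (SELECT customer FROM orders GROUP BY customer HAVING COUNT(*) >= 2)

Result:
COUNT(*)
--------
3       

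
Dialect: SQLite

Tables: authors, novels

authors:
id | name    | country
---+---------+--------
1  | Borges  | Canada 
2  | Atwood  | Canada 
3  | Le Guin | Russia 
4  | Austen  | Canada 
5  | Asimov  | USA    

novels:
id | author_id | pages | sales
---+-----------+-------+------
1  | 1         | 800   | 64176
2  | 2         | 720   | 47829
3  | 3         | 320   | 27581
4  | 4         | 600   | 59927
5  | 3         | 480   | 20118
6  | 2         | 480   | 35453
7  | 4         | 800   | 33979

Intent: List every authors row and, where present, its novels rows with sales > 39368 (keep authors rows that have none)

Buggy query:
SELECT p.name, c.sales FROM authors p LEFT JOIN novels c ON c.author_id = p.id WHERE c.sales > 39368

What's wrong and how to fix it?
Bug: A WHERE condition on the right-hand table after LEFT JOIN drops unmatched parents

Fix: Move the right-table condition into the ON clause so unmatched parents are kept

Corrected query:
SELECT p.name, c.sales FROM authors p LEFT JOIN novels c ON c.author_id = p.id AND c.sales > 39368

Result:
name    | sales
--------+------
Borges  | 64176
Atwood  | 47829
Le Guin | NULL 
Austen  | 59927
Asimov  | NULL 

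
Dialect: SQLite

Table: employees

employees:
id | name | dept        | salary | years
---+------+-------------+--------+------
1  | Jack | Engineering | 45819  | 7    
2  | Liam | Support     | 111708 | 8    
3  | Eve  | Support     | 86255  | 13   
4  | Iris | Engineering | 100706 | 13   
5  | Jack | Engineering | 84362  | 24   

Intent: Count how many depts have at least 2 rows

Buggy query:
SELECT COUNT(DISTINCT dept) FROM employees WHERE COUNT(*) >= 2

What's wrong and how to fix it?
Bug: WHERE filters individual rows, not groups, so a group-level COUNT is invalid there

Fix: Use a subquery that GROUPs and filters with HAVING, then count its rows

Corrected query:
SELECT COUNT(*) FROM (SELECT dept FROM employees GROUP BY dept HAVING COUNT(*) >= 2)

Result:
COUNT(*)
--------
2       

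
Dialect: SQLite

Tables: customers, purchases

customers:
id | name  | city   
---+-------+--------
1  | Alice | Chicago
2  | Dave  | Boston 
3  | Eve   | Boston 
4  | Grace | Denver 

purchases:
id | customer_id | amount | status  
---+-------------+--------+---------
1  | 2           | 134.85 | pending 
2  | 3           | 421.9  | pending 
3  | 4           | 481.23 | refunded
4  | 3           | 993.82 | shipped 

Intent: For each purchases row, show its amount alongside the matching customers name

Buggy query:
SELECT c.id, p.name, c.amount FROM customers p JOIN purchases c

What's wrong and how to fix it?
Bug: Missing join condition: each purchases row is matched to all customers rows instead of just its own

Fix: Add ON c.customer_id = p.id to the JOIN

Corrected query:
SELECT c.id, p.name, c.amount FROM customers p JOIN purchases c ON c.customer_id = p.id

Result:
id | name  | amount
---+-------+-------
1  | Dave  | 134.85
2  | Eve   | 421.9 
3  | Grace | 481.23
4  | Eve   | 993.82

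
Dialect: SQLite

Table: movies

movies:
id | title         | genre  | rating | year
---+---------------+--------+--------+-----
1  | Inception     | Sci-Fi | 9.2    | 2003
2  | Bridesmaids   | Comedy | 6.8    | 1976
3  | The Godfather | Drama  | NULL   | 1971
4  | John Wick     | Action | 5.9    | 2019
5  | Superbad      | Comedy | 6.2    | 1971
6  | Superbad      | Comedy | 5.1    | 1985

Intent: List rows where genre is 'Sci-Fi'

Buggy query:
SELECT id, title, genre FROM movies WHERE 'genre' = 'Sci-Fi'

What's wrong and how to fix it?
Bug: Single quotes denote string literals in SQL; the column name is being compared as a constant string

Fix: Remove the quotes around the column name (or use double quotes for an identifier)

Corrected query:
SELECT id, title, genre FROM movies WHERE genre = 'Sci-Fi'

Result:
id | title     | genre 
---+-----------+-------
1  | Inception | Sci-Fi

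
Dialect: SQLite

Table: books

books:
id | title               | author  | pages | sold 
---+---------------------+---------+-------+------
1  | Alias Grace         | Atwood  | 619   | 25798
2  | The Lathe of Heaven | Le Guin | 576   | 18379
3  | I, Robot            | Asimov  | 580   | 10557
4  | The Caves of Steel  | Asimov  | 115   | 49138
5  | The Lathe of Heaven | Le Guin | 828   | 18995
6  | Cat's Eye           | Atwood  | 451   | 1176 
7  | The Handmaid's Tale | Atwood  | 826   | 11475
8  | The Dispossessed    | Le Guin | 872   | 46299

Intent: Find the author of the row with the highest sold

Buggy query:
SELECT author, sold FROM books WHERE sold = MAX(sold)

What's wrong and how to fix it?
Bug: WHERE is evaluated per row; an aggregate over the whole table isn't defined there

Fix: Use a subquery: WHERE sold = (SELECT MAX(sold) FROM books)

Corrected query:
SELECT author, sold FROM books WHERE sold = (SELECT MAX(sold) FROM books)

Result:
author | sold 
-------+------
Asimov | 49138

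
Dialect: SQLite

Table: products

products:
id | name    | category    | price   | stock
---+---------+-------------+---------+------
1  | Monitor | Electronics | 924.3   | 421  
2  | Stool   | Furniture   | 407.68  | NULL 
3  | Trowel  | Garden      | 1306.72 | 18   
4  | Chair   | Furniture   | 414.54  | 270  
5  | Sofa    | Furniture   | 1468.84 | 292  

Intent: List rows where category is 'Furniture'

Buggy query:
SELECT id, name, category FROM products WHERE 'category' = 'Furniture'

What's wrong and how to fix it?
Bug: Single quotes denote string literals in SQL; the column name is being compared as a constant string

Fix: Reference the column as category without single quotes

Corrected query:
SELECT id, name, category FROM products WHERE category = 'Furniture'

Result:
id | name  | category 
---+-------+----------
2  | Stool | Furniture
4  | Chair | Furniture
5  | Sofa  | Furniture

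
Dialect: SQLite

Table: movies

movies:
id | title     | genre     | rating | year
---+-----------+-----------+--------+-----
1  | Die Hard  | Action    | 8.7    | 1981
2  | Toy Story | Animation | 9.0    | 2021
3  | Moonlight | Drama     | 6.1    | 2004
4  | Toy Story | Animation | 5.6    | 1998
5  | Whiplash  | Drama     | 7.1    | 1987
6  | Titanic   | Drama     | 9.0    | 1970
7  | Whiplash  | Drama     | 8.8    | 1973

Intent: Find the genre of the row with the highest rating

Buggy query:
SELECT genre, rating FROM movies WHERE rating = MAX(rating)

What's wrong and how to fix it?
Bug: WHERE is evaluated per row; an aggregate over the whole table isn't defined there

Fix: Wrap MAX in a scalar subquery so WHERE compares against a single value

Corrected query:
SELECT genre, rating FROM movies WHERE rating = (SELECT MAX(rating) FROM movies)

Result:
genre     | rating
----------+-------
Animation | 9     
Drama     | 9     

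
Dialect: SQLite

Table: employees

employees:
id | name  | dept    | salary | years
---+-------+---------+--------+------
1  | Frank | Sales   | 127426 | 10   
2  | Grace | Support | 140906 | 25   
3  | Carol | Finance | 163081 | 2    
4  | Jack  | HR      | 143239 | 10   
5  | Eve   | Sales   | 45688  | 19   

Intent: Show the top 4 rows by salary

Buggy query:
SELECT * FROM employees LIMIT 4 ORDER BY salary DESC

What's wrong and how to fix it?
Bug: ORDER BY cannot follow LIMIT; LIMIT is the final clause

Fix: Sort with ORDER BY, then apply LIMIT

Corrected query:
SELECT * FROM employees ORDER BY salary DESC LIMIT 4

Result:
id | name  | dept    | salary | years
---+-------+---------+--------+------
3  | Carol | Finance | 163081 | 2    
4  | Jack  | HR      | 143239 | 10   
2  | Grace | Support | 140906 | 25   
1  | Frank | Sales   | 127426 | 10   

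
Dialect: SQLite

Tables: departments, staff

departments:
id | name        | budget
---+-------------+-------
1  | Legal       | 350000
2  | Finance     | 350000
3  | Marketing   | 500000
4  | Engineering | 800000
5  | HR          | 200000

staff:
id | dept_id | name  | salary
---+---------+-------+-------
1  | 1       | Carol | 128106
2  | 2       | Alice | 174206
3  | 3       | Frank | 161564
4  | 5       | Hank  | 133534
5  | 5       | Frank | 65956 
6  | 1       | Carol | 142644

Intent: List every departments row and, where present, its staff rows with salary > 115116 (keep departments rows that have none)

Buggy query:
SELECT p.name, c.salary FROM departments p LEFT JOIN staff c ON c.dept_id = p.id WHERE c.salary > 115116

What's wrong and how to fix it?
Bug: Filtering c.salary in WHERE discards the NULL rows produced by LEFT JOIN, turning it into an inner join

Fix: Move the right-table condition into the ON clause so unmatched parents are kept

Corrected query:
SELECT p.name, c.salary FROM departments p LEFT JOIN staff c ON c.dept_id = p.id AND c.salary > 115116

Result:
name        | salary
------------+-------
Legal       | 128106
Legal       | 142644
Finance     | 174206
Marketing   | 161564
Engineering | NULL  
HR          | 133534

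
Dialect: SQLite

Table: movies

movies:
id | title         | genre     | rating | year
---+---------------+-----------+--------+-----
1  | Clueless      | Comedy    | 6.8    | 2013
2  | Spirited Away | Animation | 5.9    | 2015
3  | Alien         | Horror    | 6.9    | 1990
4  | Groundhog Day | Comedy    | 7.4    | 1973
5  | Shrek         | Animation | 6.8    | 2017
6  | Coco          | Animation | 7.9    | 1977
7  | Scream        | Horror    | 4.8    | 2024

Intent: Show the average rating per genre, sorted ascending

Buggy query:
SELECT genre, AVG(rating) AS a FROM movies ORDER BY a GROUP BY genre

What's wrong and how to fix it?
Bug: ORDER BY appears before GROUP BY; SQL clause order requires GROUP BY first

Fix: Move ORDER BY to the end, after GROUP BY

Corrected query:
SELECT genre, AVG(rating) AS a FROM movies GROUP BY genre ORDER BY a

Result:
genre     | a       
----------+---------
Horror    | 5.85    
Animation | 6.866667
Comedy    | 7.1     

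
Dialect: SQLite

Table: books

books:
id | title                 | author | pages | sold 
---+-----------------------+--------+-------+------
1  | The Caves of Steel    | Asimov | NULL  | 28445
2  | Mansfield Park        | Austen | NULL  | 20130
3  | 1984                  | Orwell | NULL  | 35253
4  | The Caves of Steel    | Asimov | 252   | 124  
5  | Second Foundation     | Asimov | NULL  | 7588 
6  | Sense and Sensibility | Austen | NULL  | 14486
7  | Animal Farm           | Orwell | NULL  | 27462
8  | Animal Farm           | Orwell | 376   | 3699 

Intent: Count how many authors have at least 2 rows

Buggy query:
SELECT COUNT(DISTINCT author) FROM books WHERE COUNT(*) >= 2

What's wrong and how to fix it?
Bug: WHERE filters individual rows, not groups, so a group-level COUNT is invalid there

Fix: Group first with HAVING COUNT(*) >= 2, then COUNT the resulting groups

Corrected query:
SELECT COUNT(*) FROM (SELECT author FROM books GROUP BY author HAVING COUNT(*) >= 2)

Result:
COUNT(*)
--------
3       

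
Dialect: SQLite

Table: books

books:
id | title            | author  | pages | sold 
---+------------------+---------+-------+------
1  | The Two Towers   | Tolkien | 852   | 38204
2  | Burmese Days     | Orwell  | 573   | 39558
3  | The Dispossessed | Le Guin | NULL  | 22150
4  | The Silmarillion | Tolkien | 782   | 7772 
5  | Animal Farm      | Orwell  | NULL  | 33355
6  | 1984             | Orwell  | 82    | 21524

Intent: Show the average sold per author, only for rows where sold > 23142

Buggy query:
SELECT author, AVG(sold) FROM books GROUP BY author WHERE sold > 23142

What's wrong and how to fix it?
Bug: Row-level WHERE must come before GROUP BY in the clause order

Fix: Place WHERE between FROM and GROUP BY

Corrected query:
SELECT author, AVG(sold) FROM books WHERE sold > 23142 GROUP BY author

Result:
author  | AVG(sold)
--------+----------
Orwell  | 36456.5  
Tolkien | 38204    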